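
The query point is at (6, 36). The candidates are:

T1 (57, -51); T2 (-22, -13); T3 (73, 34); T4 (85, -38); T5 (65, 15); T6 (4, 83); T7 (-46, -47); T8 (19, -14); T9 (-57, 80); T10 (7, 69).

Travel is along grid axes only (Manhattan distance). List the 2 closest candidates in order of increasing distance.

Distances from (6, 36):
T1: 138
T2: 77
T3: 69
T4: 153
T5: 80
T6: 49
T7: 135
T8: 63
T9: 107
T10: 34
Sorted: T10 (34) < T6 (49) < T8 (63) < T3 (69) < …

T10, T6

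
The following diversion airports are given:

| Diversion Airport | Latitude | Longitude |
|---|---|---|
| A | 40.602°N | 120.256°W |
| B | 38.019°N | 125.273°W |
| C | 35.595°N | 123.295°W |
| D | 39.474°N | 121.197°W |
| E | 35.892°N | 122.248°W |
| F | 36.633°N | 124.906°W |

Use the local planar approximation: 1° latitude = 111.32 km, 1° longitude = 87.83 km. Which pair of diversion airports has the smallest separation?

C and E

Pairwise distances:
A–B: 526.161 km
A–C: 617.993 km
A–D: 150.327 km
A–E: 552.737 km
A–F: 601.674 km
B–C: 320.928 km
B–D: 392.931 km
B–E: 355.883 km
B–F: 157.621 km
C–D: 469.483 km
C–E: 97.721 km
C–F: 182.681 km
D–E: 409.294 km
D–F: 454.028 km
E–F: 247.597 km
Closest pair: C–E at 97.721 km.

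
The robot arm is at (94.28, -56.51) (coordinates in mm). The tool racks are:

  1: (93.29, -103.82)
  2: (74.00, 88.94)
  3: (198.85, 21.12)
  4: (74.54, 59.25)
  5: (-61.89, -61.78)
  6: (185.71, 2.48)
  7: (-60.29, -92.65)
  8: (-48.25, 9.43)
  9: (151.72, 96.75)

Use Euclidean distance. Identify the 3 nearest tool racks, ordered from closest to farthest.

1, 6, 4

Distances from (94.28, -56.51):
1: √((-0.99)² + (-47.31)²) = √(0.9801 + 2238.2361) = 47.32 mm
2: √((-20.28)² + (145.45)²) = √(411.2784 + 21155.7025) = 146.86 mm
3: √((104.57)² + (77.63)²) = √(10934.8849 + 6026.4169) = 130.24 mm
4: √((-19.74)² + (115.76)²) = √(389.6676 + 13400.3776) = 117.43 mm
5: √((-156.17)² + (-5.27)²) = √(24389.0689 + 27.7729) = 156.26 mm
6: √((91.43)² + (58.99)²) = √(8359.4449 + 3479.8201) = 108.81 mm
7: √((-154.57)² + (-36.14)²) = √(23891.8849 + 1306.0996) = 158.74 mm
8: √((-142.53)² + (65.94)²) = √(20314.8009 + 4348.0836) = 157.04 mm
9: √((57.44)² + (153.26)²) = √(3299.3536 + 23488.6276) = 163.67 mm
Sorted: 1 (47.32 mm) < 6 (108.81 mm) < 4 (117.43 mm) < 3 (130.24 mm) < 2 (146.86 mm) < …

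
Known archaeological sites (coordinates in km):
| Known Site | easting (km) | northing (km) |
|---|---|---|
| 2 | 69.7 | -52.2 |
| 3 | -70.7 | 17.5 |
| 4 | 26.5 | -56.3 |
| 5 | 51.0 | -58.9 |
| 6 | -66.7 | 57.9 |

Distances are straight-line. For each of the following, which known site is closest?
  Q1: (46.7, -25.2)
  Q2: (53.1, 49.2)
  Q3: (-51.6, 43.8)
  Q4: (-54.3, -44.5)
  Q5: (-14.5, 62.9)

Q1 at (46.7, -25.2):
  2: √((23.0)² + (-27.0)²) = √(529.000 + 729.000) = 35.5 km
  3: √((-117.4)² + (42.7)²) = √(13782.760 + 1823.290) = 124.9 km
  4: √((-20.2)² + (-31.1)²) = √(408.040 + 967.210) = 37.1 km
  5: √((4.3)² + (-33.7)²) = √(18.490 + 1135.690) = 34.0 km
  6: √((-113.4)² + (83.1)²) = √(12859.560 + 6905.610) = 140.6 km
  → nearest: 5 (34.0 km)
Q2 at (53.1, 49.2):
  2: √((16.6)² + (-101.4)²) = √(275.560 + 10281.960) = 102.7 km
  3: √((-123.8)² + (-31.7)²) = √(15326.440 + 1004.890) = 127.8 km
  4: √((-26.6)² + (-105.5)²) = √(707.560 + 11130.250) = 108.8 km
  5: √((-2.1)² + (-108.1)²) = √(4.410 + 11685.610) = 108.1 km
  6: √((-119.8)² + (8.7)²) = √(14352.040 + 75.690) = 120.1 km
  → nearest: 2 (102.7 km)
Q3 at (-51.6, 43.8):
  2: √((121.3)² + (-96.0)²) = √(14713.690 + 9216.000) = 154.7 km
  3: √((-19.1)² + (-26.3)²) = √(364.810 + 691.690) = 32.5 km
  4: √((78.1)² + (-100.1)²) = √(6099.610 + 10020.010) = 127.0 km
  5: √((102.6)² + (-102.7)²) = √(10526.760 + 10547.290) = 145.2 km
  6: √((-15.1)² + (14.1)²) = √(228.010 + 198.810) = 20.7 km
  → nearest: 6 (20.7 km)
Q4 at (-54.3, -44.5):
  2: √((124.0)² + (-7.7)²) = √(15376.000 + 59.290) = 124.2 km
  3: √((-16.4)² + (62.0)²) = √(268.960 + 3844.000) = 64.1 km
  4: √((80.8)² + (-11.8)²) = √(6528.640 + 139.240) = 81.7 km
  5: √((105.3)² + (-14.4)²) = √(11088.090 + 207.360) = 106.3 km
  6: √((-12.4)² + (102.4)²) = √(153.760 + 10485.760) = 103.1 km
  → nearest: 3 (64.1 km)
Q5 at (-14.5, 62.9):
  2: √((84.2)² + (-115.1)²) = √(7089.640 + 13248.010) = 142.6 km
  3: √((-56.2)² + (-45.4)²) = √(3158.440 + 2061.160) = 72.2 km
  4: √((41.0)² + (-119.2)²) = √(1681.000 + 14208.640) = 126.1 km
  5: √((65.5)² + (-121.8)²) = √(4290.250 + 14835.240) = 138.3 km
  6: √((-52.2)² + (-5.0)²) = √(2724.840 + 25.000) = 52.4 km
  → nearest: 6 (52.4 km)

Q1→5; Q2→2; Q3→6; Q4→3; Q5→6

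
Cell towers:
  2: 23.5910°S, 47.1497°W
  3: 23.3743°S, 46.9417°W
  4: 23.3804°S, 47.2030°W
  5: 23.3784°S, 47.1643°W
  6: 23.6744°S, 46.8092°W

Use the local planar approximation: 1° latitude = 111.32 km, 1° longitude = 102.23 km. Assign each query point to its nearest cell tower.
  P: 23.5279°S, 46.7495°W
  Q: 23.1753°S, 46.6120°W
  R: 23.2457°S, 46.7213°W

P at 23.5279°S, 46.7495°W:
  2: 41.5111 km
  3: 26.0468 km
  4: 49.1831 km
  5: 45.5538 km
  6: 17.4130 km
  → nearest: 6 (17.4130 km)
Q at 23.1753°S, 46.6120°W:
  2: 71.8543 km
  3: 40.3334 km
  4: 64.5880 km
  5: 60.8201 km
  6: 59.1042 km
  → nearest: 3 (40.3334 km)
R at 23.2457°S, 46.7213°W:
  2: 58.2715 km
  3: 26.6947 km
  4: 51.4765 km
  5: 47.6362 km
  6: 48.5615 km
  → nearest: 3 (26.6947 km)

P→6; Q→3; R→3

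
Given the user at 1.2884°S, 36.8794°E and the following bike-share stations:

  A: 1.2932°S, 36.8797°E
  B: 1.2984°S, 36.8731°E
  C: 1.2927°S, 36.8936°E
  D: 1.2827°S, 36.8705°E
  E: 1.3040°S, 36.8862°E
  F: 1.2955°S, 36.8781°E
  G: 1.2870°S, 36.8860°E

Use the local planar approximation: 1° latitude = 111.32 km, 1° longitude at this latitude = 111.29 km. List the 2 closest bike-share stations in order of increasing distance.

A, G

Distances from 1.2884°S, 36.8794°E:
A: 0.5354 km
B: 1.3156 km
C: 1.6512 km
D: 1.1763 km
E: 1.8943 km
F: 0.8035 km
G: 0.7509 km
Sorted: A (0.5354 km) < G (0.7509 km) < F (0.8035 km) < D (1.1763 km) < …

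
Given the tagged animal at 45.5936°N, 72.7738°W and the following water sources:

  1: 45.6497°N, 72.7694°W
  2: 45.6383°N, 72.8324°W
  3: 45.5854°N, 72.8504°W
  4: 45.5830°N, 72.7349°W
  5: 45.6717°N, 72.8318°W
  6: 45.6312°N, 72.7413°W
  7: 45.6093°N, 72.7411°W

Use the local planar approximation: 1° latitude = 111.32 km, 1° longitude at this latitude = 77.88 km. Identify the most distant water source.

Distances from 45.5936°N, 72.7738°W:
1: 6.2544 km
2: 6.7519 km
3: 6.0350 km
4: 3.2512 km
5: 9.7975 km
6: 4.8914 km
7: 3.0887 km
Maximum: 5 at 9.7975 km.

5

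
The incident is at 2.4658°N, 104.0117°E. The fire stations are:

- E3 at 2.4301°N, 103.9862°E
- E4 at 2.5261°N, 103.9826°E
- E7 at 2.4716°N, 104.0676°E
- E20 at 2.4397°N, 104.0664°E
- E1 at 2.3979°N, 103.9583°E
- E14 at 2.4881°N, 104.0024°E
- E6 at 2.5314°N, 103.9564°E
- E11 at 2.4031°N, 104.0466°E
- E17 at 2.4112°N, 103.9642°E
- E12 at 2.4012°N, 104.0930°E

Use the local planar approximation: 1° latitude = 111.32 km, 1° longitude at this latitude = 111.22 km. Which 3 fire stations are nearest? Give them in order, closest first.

Distances from 2.4658°N, 104.0117°E:
E3: √((-0.0357·111.32)² + (-0.0255·111.22)²) = √(15.793662 + 8.043520) = 4.8823 km
E4: √((0.0603·111.32)² + (-0.0291·111.22)²) = √(45.058945 + 10.474945) = 7.4521 km
E7: √((0.0058·111.32)² + (0.0559·111.22)²) = √(0.416872 + 38.653551) = 6.2506 km
E20: √((-0.0261·111.32)² + (0.0547·111.22)²) = √(8.441651 + 37.011819) = 6.7419 km
E1: √((-0.0679·111.32)² + (-0.0534·111.22)²) = √(57.132857 + 35.273479) = 9.6128 km
E14: √((0.0223·111.32)² + (-0.0093·111.22)²) = √(6.162488 + 1.069872) = 2.6893 km
E6: √((0.0656·111.32)² + (-0.0553·111.22)²) = √(53.327850 + 37.828232) = 9.5476 km
E11: √((-0.0627·111.32)² + (0.0349·111.22)²) = √(48.717105 + 15.066648) = 7.9865 km
E17: √((-0.0546·111.32)² + (-0.0475·111.22)²) = √(36.942959 + 27.909561) = 8.0531 km
E12: √((-0.0646·111.32)² + (0.0813·111.22)²) = √(51.714393 + 81.761128) = 11.5532 km
Sorted: E14 (2.6893 km) < E3 (4.8823 km) < E7 (6.2506 km) < E20 (6.7419 km) < E4 (7.4521 km) < …

E14, E3, E7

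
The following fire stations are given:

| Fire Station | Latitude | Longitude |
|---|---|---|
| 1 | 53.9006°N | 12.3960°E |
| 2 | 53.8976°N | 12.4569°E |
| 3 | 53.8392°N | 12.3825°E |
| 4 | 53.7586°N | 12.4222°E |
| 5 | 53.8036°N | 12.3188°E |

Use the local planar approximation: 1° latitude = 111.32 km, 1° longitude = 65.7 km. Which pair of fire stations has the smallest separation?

1 and 2

Pairwise distances:
1–2: 4.0150 km
3–5: 5.7637 km
1–3: 6.8924 km
2–3: 8.1337 km
4–5: 8.4406 km
3–4: 9.3438 km
1–5: 11.9299 km
2–5: 13.8499 km
2–4: 15.6405 km
1–4: 15.9009 km
Closest pair: 1–2 at 4.0150 km.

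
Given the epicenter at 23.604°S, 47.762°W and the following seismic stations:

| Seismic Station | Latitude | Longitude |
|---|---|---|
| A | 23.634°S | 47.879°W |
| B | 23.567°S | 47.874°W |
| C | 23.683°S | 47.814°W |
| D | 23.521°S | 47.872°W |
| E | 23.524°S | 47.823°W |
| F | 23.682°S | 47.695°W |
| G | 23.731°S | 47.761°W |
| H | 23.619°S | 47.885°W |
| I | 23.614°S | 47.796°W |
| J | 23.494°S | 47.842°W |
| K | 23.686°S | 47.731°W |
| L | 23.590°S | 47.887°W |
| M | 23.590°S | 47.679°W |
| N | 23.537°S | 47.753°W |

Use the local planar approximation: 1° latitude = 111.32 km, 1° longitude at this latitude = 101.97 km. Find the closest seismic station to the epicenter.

I

Distances from 23.604°S, 47.762°W:
A: 12.389 km
B: 12.141 km
C: 10.269 km
D: 14.532 km
E: 10.863 km
F: 11.049 km
G: 14.138 km
H: 12.653 km
I: 3.641 km
J: 14.714 km
K: 9.660 km
L: 12.841 km
M: 8.606 km
N: 7.515 km
Minimum: I at 3.641 km.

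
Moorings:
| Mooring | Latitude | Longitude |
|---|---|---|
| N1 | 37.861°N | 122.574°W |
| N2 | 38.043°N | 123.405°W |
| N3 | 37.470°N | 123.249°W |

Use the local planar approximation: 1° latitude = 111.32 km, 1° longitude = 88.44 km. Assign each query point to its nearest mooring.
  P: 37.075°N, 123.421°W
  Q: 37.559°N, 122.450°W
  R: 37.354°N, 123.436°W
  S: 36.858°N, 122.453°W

P at 37.075°N, 123.421°W:
  N1: √((0.786·111.32)² + (0.847·88.44)²) = √(7655.81601 + 5611.31034) = 115.183 km
  N2: √((0.968·111.32)² + (0.016·88.44)²) = √(11611.73484 + 2.00234) = 107.767 km
  N3: √((0.395·111.32)² + (0.172·88.44)²) = √(1933.48402 + 231.39521) = 46.528 km
  → nearest: N3 (46.528 km)
Q at 37.559°N, 122.450°W:
  N1: √((0.302·111.32)² + (-0.124·88.44)²) = √(1130.21296 + 120.26544) = 35.362 km
  N2: √((0.484·111.32)² + (-0.955·88.44)²) = √(2902.93371 + 7133.52538) = 100.182 km
  N3: √((-0.089·111.32)² + (-0.799·88.44)²) = √(98.15816 + 4993.33871) = 71.355 km
  → nearest: N1 (35.362 km)
R at 37.354°N, 123.436°W:
  N1: √((0.507·111.32)² + (0.862·88.44)²) = √(3185.38781 + 5811.81792) = 94.854 km
  N2: √((0.689·111.32)² + (0.031·88.44)²) = √(5882.81023 + 7.51659) = 76.748 km
  N3: √((0.116·111.32)² + (0.187·88.44)²) = √(166.74867 + 273.51471) = 20.982 km
  → nearest: N3 (20.982 km)
S at 36.858°N, 122.453°W:
  N1: √((1.003·111.32)² + (-0.121·88.44)²) = √(12466.60678 + 114.51654) = 112.166 km
  N2: √((1.185·111.32)² + (-0.952·88.44)²) = √(17401.35616 + 7088.77782) = 156.493 km
  N3: √((0.612·111.32)² + (-0.796·88.44)²) = √(4641.40258 + 4955.91220) = 97.966 km
  → nearest: N3 (97.966 km)

P→N3; Q→N1; R→N3; S→N3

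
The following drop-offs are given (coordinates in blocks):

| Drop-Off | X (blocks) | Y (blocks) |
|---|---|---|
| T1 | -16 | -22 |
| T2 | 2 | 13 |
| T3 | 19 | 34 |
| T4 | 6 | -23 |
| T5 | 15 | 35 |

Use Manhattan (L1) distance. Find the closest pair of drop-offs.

Pairwise distances:
T3–T5: 5 blocks
T1–T4: 23 blocks
T2–T5: 35 blocks
T2–T3: 38 blocks
T2–T4: 40 blocks
T1–T2: 53 blocks
T4–T5: 67 blocks
T3–T4: 70 blocks
T1–T5: 88 blocks
T1–T3: 91 blocks
Closest pair: T3–T5 at 5 blocks.

T3 and T5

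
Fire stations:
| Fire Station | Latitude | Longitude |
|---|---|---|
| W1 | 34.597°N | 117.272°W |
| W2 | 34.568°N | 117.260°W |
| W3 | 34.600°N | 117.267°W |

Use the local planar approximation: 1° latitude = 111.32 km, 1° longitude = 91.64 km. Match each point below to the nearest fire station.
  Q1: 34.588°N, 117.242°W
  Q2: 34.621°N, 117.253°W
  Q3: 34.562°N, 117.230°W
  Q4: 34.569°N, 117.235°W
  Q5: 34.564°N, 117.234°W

Q1 at 34.588°N, 117.242°W:
  W1: √((0.009·111.32)² + (-0.030·91.64)²) = √(1.00376 + 7.55810) = 2.926 km
  W2: √((-0.020·111.32)² + (-0.018·91.64)²) = √(4.95686 + 2.72092) = 2.771 km
  W3: √((0.012·111.32)² + (-0.025·91.64)²) = √(1.78447 + 5.24868) = 2.652 km
  → nearest: W3 (2.652 km)
Q2 at 34.621°N, 117.253°W:
  W1: √((-0.024·111.32)² + (-0.019·91.64)²) = √(7.13787 + 3.03164) = 3.189 km
  W2: √((-0.053·111.32)² + (-0.007·91.64)²) = √(34.80953 + 0.41150) = 5.935 km
  W3: √((-0.021·111.32)² + (-0.014·91.64)²) = √(5.46493 + 1.64599) = 2.667 km
  → nearest: W3 (2.667 km)
Q3 at 34.562°N, 117.230°W:
  W1: √((0.035·111.32)² + (-0.042·91.64)²) = √(15.18037 + 14.81388) = 5.477 km
  W2: √((0.006·111.32)² + (-0.030·91.64)²) = √(0.44612 + 7.55810) = 2.829 km
  W3: √((0.038·111.32)² + (-0.037·91.64)²) = √(17.89425 + 11.49671) = 5.421 km
  → nearest: W2 (2.829 km)
Q4 at 34.569°N, 117.235°W:
  W1: √((0.028·111.32)² + (-0.037·91.64)²) = √(9.71544 + 11.49671) = 4.606 km
  W2: √((-0.001·111.32)² + (-0.025·91.64)²) = √(0.01239 + 5.24868) = 2.294 km
  W3: √((0.031·111.32)² + (-0.032·91.64)²) = √(11.90885 + 8.59944) = 4.529 km
  → nearest: W2 (2.294 km)
Q5 at 34.564°N, 117.234°W:
  W1: √((0.033·111.32)² + (-0.038·91.64)²) = √(13.49504 + 12.12655) = 5.062 km
  W2: √((0.004·111.32)² + (-0.026·91.64)²) = √(0.19827 + 5.67697) = 2.424 km
  W3: √((0.036·111.32)² + (-0.033·91.64)²) = √(16.06022 + 9.14530) = 5.021 km
  → nearest: W2 (2.424 km)

Q1→W3; Q2→W3; Q3→W2; Q4→W2; Q5→W2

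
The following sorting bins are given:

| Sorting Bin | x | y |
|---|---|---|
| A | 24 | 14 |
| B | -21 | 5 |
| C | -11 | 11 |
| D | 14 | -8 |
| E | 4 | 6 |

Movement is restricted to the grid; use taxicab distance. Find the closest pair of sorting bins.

Pairwise distances:
A–B: |-45| + |-9| = 45 + 9 = 54
A–C: |-35| + |-3| = 35 + 3 = 38
A–D: |-10| + |-22| = 10 + 22 = 32
A–E: |-20| + |-8| = 20 + 8 = 28
B–C: |10| + |6| = 10 + 6 = 16
B–D: |35| + |-13| = 35 + 13 = 48
B–E: |25| + |1| = 25 + 1 = 26
C–D: |25| + |-19| = 25 + 19 = 44
C–E: |15| + |-5| = 15 + 5 = 20
D–E: |-10| + |14| = 10 + 14 = 24
Closest pair: B–C at 16.

B and C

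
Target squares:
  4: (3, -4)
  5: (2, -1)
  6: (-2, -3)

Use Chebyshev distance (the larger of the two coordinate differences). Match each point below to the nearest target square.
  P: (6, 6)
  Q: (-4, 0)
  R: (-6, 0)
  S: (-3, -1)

P at (6, 6):
  4: 10
  5: 7
  6: 9
  → nearest: 5 (7)
Q at (-4, 0):
  4: 7
  5: 6
  6: 3
  → nearest: 6 (3)
R at (-6, 0):
  4: 9
  5: 8
  6: 4
  → nearest: 6 (4)
S at (-3, -1):
  4: 6
  5: 5
  6: 2
  → nearest: 6 (2)

P→5; Q→6; R→6; S→6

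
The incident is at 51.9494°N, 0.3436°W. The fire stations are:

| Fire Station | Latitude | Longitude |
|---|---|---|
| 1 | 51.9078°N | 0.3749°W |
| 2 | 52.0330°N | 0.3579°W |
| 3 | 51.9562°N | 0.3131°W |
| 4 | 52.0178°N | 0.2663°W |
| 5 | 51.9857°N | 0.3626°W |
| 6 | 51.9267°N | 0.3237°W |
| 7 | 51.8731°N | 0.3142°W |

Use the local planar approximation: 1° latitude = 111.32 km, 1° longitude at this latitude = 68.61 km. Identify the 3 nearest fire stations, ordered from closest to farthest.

3, 6, 5

Distances from 51.9494°N, 0.3436°W:
1: √((-0.0416·111.32)² + (-0.0313·68.61)²) = √(21.445346 + 4.611726) = 5.1046 km
2: √((0.0836·111.32)² + (-0.0143·68.61)²) = √(86.608188 + 0.962602) = 9.3579 km
3: √((0.0068·111.32)² + (0.0305·68.61)²) = √(0.573013 + 4.378996) = 2.2253 km
4: √((0.0684·111.32)² + (0.0773·68.61)²) = √(57.977382 + 28.127674) = 9.2793 km
5: √((0.0363·111.32)² + (-0.0190·68.61)²) = √(16.329002 + 1.699347) = 4.2460 km
6: √((-0.0227·111.32)² + (0.0199·68.61)²) = √(6.385547 + 1.864151) = 2.8722 km
7: √((-0.0763·111.32)² + (0.0294·68.61)²) = √(72.143211 + 4.068830) = 8.7300 km
Sorted: 3 (2.2253 km) < 6 (2.8722 km) < 5 (4.2460 km) < 1 (5.1046 km) < 7 (8.7300 km) < …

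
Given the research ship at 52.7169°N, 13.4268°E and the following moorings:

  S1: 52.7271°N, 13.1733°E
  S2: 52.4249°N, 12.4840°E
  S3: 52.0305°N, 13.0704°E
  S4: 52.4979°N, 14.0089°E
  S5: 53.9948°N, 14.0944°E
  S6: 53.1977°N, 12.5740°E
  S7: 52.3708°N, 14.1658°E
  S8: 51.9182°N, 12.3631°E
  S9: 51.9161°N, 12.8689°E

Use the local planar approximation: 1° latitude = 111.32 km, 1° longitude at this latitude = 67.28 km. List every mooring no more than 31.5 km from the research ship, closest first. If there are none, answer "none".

S1

Distances from 52.7169°N, 13.4268°E:
S1: 17.0932 km
S2: 71.2753 km
S3: 80.0841 km
S4: 46.1317 km
S5: 149.1783 km
S6: 78.4648 km
S7: 62.9004 km
S8: 114.1353 km
S9: 96.7252 km
Threshold 31.5 km: S1 (17.0932 km) is within range.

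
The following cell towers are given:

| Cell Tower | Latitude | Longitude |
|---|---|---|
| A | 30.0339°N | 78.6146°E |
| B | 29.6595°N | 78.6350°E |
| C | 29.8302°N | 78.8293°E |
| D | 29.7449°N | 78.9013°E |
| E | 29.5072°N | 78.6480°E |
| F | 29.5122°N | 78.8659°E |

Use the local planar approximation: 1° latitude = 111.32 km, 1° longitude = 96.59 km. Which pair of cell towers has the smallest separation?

C and D

Pairwise distances:
A–B: √((-0.3744·111.32)² + (0.0204·96.59)²) = √(1737.073022 + 3.882618) = 41.7248 km
A–C: √((-0.2037·111.32)² + (0.2147·96.59)²) = √(514.195715 + 430.059377) = 30.7287 km
A–D: √((-0.2890·111.32)² + (0.2867·96.59)²) = √(1035.004125 + 766.866415) = 42.4484 km
A–E: √((-0.5267·111.32)² + (0.0334·96.59)²) = √(3437.740036 + 10.407760) = 58.7209 km
A–F: √((-0.5217·111.32)² + (0.2513·96.59)²) = √(3372.780426 + 589.181782) = 62.9441 km
B–C: √((0.1707·111.32)² + (0.1943·96.59)²) = √(361.088317 + 352.216692) = 26.7078 km
B–D: √((0.0854·111.32)² + (0.2663·96.59)²) = √(90.377877 + 661.617014) = 27.4225 km
B–E: √((-0.1523·111.32)² + (0.0130·96.59)²) = √(287.439337 + 1.576707) = 17.0005 km
B–F: √((-0.1473·111.32)² + (0.2309·96.59)²) = √(268.875907 + 497.407350) = 27.6818 km
C–D: √((-0.0853·111.32)² + (0.0720·96.59)²) = √(90.166343 + 48.364792) = 11.7699 km
C–E: √((-0.3230·111.32)² + (-0.1813·96.59)²) = √(1292.859824 + 306.661983) = 39.9940 km
C–F: √((-0.3180·111.32)² + (0.0366·96.59)²) = √(1253.143008 + 12.497597) = 35.5758 km
D–E: √((-0.2377·111.32)² + (-0.2533·96.59)²) = √(700.172031 + 598.597242) = 36.0384 km
D–F: √((-0.2327·111.32)² + (-0.0354·96.59)²) = √(671.025713 + 11.691517) = 26.1289 km
E–F: √((0.0050·111.32)² + (0.2179·96.59)²) = √(0.309804 + 442.974567) = 21.0543 km
Closest pair: C–D at 11.7699 km.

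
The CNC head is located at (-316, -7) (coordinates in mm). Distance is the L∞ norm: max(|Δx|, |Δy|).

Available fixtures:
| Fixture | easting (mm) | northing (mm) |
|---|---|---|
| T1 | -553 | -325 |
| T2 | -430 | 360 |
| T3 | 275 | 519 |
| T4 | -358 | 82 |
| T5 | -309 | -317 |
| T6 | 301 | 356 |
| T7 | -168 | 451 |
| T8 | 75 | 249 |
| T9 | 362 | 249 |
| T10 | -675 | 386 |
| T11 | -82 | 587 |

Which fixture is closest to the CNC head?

Distances from (-316, -7):
T1: max(|-237|, |-318|) = 318 mm
T2: max(|-114|, |367|) = 367 mm
T3: max(|591|, |526|) = 591 mm
T4: max(|-42|, |89|) = 89 mm
T5: max(|7|, |-310|) = 310 mm
T6: max(|617|, |363|) = 617 mm
T7: max(|148|, |458|) = 458 mm
T8: max(|391|, |256|) = 391 mm
T9: max(|678|, |256|) = 678 mm
T10: max(|-359|, |393|) = 393 mm
T11: max(|234|, |594|) = 594 mm
Minimum: T4 at 89 mm.

T4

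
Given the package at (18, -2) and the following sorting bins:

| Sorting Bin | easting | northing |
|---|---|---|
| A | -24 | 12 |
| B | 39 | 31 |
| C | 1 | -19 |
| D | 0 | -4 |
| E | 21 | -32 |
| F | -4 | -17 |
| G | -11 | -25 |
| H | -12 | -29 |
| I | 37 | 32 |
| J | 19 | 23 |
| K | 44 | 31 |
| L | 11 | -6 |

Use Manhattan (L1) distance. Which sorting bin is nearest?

L

Distances from (18, -2):
A: 56
B: 54
C: 34
D: 20
E: 33
F: 37
G: 52
H: 57
I: 53
J: 26
K: 59
L: 11
Minimum: L at 11.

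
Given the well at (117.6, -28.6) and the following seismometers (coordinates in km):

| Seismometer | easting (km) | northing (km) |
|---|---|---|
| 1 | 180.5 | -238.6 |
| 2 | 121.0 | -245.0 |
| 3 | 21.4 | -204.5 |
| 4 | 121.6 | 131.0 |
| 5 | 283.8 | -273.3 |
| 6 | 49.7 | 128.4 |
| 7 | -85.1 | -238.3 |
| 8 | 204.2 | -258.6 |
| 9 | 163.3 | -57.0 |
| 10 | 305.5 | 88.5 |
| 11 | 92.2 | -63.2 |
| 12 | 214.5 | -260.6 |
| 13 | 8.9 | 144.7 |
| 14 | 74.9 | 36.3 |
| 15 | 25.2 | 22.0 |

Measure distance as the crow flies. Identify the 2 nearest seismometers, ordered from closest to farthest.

11, 9

Distances from (117.6, -28.6):
1: √((62.9)² + (-210.0)²) = √(3956.410 + 44100.000) = 219.2 km
2: √((3.4)² + (-216.4)²) = √(11.560 + 46828.960) = 216.4 km
3: √((-96.2)² + (-175.9)²) = √(9254.440 + 30940.810) = 200.5 km
4: √((4.0)² + (159.6)²) = √(16.000 + 25472.160) = 159.7 km
5: √((166.2)² + (-244.7)²) = √(27622.440 + 59878.090) = 295.8 km
6: √((-67.9)² + (157.0)²) = √(4610.410 + 24649.000) = 171.1 km
7: √((-202.7)² + (-209.7)²) = √(41087.290 + 43974.090) = 291.7 km
8: √((86.6)² + (-230.0)²) = √(7499.560 + 52900.000) = 245.8 km
9: √((45.7)² + (-28.4)²) = √(2088.490 + 806.560) = 53.8 km
10: √((187.9)² + (117.1)²) = √(35306.410 + 13712.410) = 221.4 km
11: √((-25.4)² + (-34.6)²) = √(645.160 + 1197.160) = 42.9 km
12: √((96.9)² + (-232.0)²) = √(9389.610 + 53824.000) = 251.4 km
13: √((-108.7)² + (173.3)²) = √(11815.690 + 30032.890) = 204.6 km
14: √((-42.7)² + (64.9)²) = √(1823.290 + 4212.010) = 77.7 km
15: √((-92.4)² + (50.6)²) = √(8537.760 + 2560.360) = 105.3 km
Sorted: 11 (42.9 km) < 9 (53.8 km) < 14 (77.7 km) < 15 (105.3 km) < …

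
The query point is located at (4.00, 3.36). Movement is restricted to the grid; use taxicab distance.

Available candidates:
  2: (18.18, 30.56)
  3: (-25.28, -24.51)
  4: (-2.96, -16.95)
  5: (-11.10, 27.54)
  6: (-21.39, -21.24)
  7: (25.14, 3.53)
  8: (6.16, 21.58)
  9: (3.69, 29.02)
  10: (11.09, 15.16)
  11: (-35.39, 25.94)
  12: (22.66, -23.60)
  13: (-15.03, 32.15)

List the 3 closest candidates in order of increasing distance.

10, 8, 7

Distances from (4.00, 3.36):
2: |14.18| + |27.20| = 14.18 + 27.20 = 41.38
3: |-29.28| + |-27.87| = 29.28 + 27.87 = 57.15
4: |-6.96| + |-20.31| = 6.96 + 20.31 = 27.27
5: |-15.10| + |24.18| = 15.10 + 24.18 = 39.28
6: |-25.39| + |-24.60| = 25.39 + 24.60 = 49.99
7: |21.14| + |0.17| = 21.14 + 0.17 = 21.31
8: |2.16| + |18.22| = 2.16 + 18.22 = 20.38
9: |-0.31| + |25.66| = 0.31 + 25.66 = 25.97
10: |7.09| + |11.80| = 7.09 + 11.80 = 18.89
11: |-39.39| + |22.58| = 39.39 + 22.58 = 61.97
12: |18.66| + |-26.96| = 18.66 + 26.96 = 45.62
13: |-19.03| + |28.79| = 19.03 + 28.79 = 47.82
Sorted: 10 (18.89) < 8 (20.38) < 7 (21.31) < 9 (25.97) < 4 (27.27) < …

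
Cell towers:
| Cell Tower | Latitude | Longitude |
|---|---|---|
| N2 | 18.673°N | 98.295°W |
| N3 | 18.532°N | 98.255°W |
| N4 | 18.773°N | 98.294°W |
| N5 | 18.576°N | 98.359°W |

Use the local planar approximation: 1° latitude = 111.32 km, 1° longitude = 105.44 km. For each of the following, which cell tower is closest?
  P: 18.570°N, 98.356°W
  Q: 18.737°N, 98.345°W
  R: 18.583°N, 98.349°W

P→N5; Q→N4; R→N5

P at 18.570°N, 98.356°W:
  N2: 13.147 km
  N3: 11.459 km
  N4: 23.525 km
  N5: 0.739 km
  → nearest: N5 (0.739 km)
Q at 18.737°N, 98.345°W:
  N2: 8.863 km
  N3: 24.715 km
  N4: 6.706 km
  N5: 17.983 km
  → nearest: N4 (6.706 km)
R at 18.583°N, 98.349°W:
  N2: 11.524 km
  N3: 11.422 km
  N4: 21.931 km
  N5: 1.311 km
  → nearest: N5 (1.311 km)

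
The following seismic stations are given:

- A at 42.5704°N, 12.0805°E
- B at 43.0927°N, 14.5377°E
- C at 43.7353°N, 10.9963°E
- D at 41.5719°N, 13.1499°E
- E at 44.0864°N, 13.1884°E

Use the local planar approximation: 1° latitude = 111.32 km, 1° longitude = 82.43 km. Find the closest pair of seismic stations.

Pairwise distances:
A–B: √((0.5223·111.32)² + (2.4572·82.43)²) = √(3380.542864 + 41025.285589) = 210.7269 km
A–C: √((1.1649·111.32)² + (-1.0842·82.43)²) = √(16816.038224 + 7987.105217) = 157.4901 km
A–D: √((-0.9985·111.32)² + (1.0694·82.43)²) = √(12354.993855 + 7770.535685) = 141.8645 km
A–E: √((1.5160·111.32)² + (1.1079·82.43)²) = √(28480.315624 + 8340.108958) = 191.8865 km
B–C: √((0.6426·111.32)² + (-3.5414·82.43)²) = √(5117.146348 + 85215.886357) = 300.5545 km
B–D: √((-1.5208·111.32)² + (-1.3878·82.43)²) = √(28660.951422 + 13086.525808) = 204.3220 km
B–E: √((0.9937·111.32)² + (-1.3493·82.43)²) = √(12236.493250 + 12370.511017) = 156.8662 km
C–D: √((-2.1634·111.32)² + (2.1536·82.43)²) = √(57998.938622 + 31513.793491) = 299.1868 km
C–E: √((0.3511·111.32)² + (2.1921·82.43)²) = √(1527.594388 + 32650.611831) = 184.8735 km
D–E: √((2.5145·111.32)² + (0.0385·82.43)²) = √(78351.925772 + 10.071451) = 279.9321 km
Closest pair: A–D at 141.8645 km.

A and D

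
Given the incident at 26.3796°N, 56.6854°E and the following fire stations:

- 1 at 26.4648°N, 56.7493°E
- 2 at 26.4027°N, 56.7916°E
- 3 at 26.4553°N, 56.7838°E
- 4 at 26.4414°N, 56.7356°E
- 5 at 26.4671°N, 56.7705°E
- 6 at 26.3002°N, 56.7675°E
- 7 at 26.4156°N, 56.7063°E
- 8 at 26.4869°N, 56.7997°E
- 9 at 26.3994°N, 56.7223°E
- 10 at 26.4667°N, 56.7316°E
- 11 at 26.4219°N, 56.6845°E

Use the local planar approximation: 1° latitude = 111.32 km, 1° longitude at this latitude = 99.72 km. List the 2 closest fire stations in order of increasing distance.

9, 7

Distances from 26.3796°N, 56.6854°E:
1: √((0.0852·111.32)² + (0.0639·99.72)²) = √(89.955057 + 40.603760) = 11.4262 km
2: √((0.0231·111.32)² + (0.1062·99.72)²) = √(6.612571 + 112.153692) = 10.8980 km
3: √((0.0757·111.32)² + (0.0984·99.72)²) = √(71.013048 + 96.284136) = 12.9343 km
4: √((0.0618·111.32)² + (0.0502·99.72)²) = √(47.328566 + 25.059475) = 8.5081 km
5: √((0.0875·111.32)² + (0.0851·99.72)²) = √(94.877340 + 72.015115) = 12.9187 km
6: √((-0.0794·111.32)² + (0.0821·99.72)²) = √(78.124527 + 67.027165) = 12.0479 km
7: √((0.0360·111.32)² + (0.0209·99.72)²) = √(16.060217 + 4.343673) = 4.5171 km
8: √((0.1073·111.32)² + (0.1143·99.72)²) = √(142.674329 + 129.914313) = 16.5103 km
9: √((0.0198·111.32)² + (0.0369·99.72)²) = √(4.858216 + 13.539957) = 4.2893 km
10: √((0.0871·111.32)² + (0.0462·99.72)²) = √(94.011873 + 21.225039) = 10.7348 km
11: √((0.0423·111.32)² + (-0.0009·99.72)²) = √(22.173136 + 0.008055) = 4.7097 km
Sorted: 9 (4.2893 km) < 7 (4.5171 km) < 11 (4.7097 km) < 4 (8.5081 km) < …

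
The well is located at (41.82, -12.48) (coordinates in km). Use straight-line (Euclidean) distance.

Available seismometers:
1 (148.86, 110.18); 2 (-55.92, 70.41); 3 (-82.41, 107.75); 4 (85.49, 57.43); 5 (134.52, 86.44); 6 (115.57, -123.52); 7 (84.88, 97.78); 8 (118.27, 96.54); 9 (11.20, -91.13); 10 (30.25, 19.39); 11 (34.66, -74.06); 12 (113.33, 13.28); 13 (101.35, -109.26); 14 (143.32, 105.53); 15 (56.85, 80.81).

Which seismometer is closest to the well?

Distances from (41.82, -12.48):
1: √((107.04)² + (122.66)²) = √(11457.5616 + 15045.4756) = 162.80 km
2: √((-97.74)² + (82.89)²) = √(9553.1076 + 6870.7521) = 128.16 km
3: √((-124.23)² + (120.23)²) = √(15433.0929 + 14455.2529) = 172.88 km
4: √((43.67)² + (69.91)²) = √(1907.0689 + 4887.4081) = 82.43 km
5: √((92.70)² + (98.92)²) = √(8593.2900 + 9785.1664) = 135.57 km
6: √((73.75)² + (-111.04)²) = √(5439.0625 + 12329.8816) = 133.30 km
7: √((43.06)² + (110.26)²) = √(1854.1636 + 12157.2676) = 118.37 km
8: √((76.45)² + (109.02)²) = √(5844.6025 + 11885.3604) = 133.15 km
9: √((-30.62)² + (-78.65)²) = √(937.5844 + 6185.8225) = 84.40 km
10: √((-11.57)² + (31.87)²) = √(133.8649 + 1015.6969) = 33.91 km
11: √((-7.16)² + (-61.58)²) = √(51.2656 + 3792.0964) = 61.99 km
12: √((71.51)² + (25.76)²) = √(5113.6801 + 663.5776) = 76.01 km
13: √((59.53)² + (-96.78)²) = √(3543.8209 + 9366.3684) = 113.62 km
14: √((101.50)² + (118.01)²) = √(10302.2500 + 13926.3601) = 155.66 km
15: √((15.03)² + (93.29)²) = √(225.9009 + 8703.0241) = 94.49 km
Minimum: 10 at 33.91 km.

10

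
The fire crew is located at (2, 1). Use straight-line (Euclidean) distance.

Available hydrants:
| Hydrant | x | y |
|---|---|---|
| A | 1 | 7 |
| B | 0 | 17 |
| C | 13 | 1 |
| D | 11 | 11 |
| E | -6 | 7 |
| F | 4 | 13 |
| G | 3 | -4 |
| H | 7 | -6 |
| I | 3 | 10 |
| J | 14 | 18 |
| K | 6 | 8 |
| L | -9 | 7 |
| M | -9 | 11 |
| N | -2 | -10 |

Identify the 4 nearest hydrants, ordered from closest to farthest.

G, A, K, H

Distances from (2, 1):
A: √((-1)² + (6)²) = √(1.000 + 36.000) = 6.1
B: √((-2)² + (16)²) = √(4.000 + 256.000) = 16.1
C: √((11)² + (0)²) = √(121.000 + 0.000) = 11.0
D: √((9)² + (10)²) = √(81.000 + 100.000) = 13.5
E: √((-8)² + (6)²) = √(64.000 + 36.000) = 10.0
F: √((2)² + (12)²) = √(4.000 + 144.000) = 12.2
G: √((1)² + (-5)²) = √(1.000 + 25.000) = 5.1
H: √((5)² + (-7)²) = √(25.000 + 49.000) = 8.6
I: √((1)² + (9)²) = √(1.000 + 81.000) = 9.1
J: √((12)² + (17)²) = √(144.000 + 289.000) = 20.8
K: √((4)² + (7)²) = √(16.000 + 49.000) = 8.1
L: √((-11)² + (6)²) = √(121.000 + 36.000) = 12.5
M: √((-11)² + (10)²) = √(121.000 + 100.000) = 14.9
N: √((-4)² + (-11)²) = √(16.000 + 121.000) = 11.7
Sorted: G (5.1) < A (6.1) < K (8.1) < H (8.6) < I (9.1) < E (10.0) < …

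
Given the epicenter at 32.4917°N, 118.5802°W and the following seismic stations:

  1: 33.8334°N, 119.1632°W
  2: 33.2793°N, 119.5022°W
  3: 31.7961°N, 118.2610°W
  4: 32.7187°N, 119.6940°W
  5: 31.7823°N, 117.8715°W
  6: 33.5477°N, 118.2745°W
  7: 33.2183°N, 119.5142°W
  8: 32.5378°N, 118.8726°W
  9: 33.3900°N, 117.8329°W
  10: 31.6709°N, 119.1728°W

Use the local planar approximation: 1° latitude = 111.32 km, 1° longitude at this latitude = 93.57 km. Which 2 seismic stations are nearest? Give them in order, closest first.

Distances from 32.4917°N, 118.5802°W:
1: 159.0084 km
2: 123.0032 km
3: 82.9947 km
4: 107.2381 km
5: 103.1201 km
6: 120.9840 km
7: 119.0806 km
8: 27.8370 km
9: 122.0215 km
10: 106.8803 km
Sorted: 8 (27.8370 km) < 3 (82.9947 km) < 5 (103.1201 km) < 10 (106.8803 km) < …

8, 3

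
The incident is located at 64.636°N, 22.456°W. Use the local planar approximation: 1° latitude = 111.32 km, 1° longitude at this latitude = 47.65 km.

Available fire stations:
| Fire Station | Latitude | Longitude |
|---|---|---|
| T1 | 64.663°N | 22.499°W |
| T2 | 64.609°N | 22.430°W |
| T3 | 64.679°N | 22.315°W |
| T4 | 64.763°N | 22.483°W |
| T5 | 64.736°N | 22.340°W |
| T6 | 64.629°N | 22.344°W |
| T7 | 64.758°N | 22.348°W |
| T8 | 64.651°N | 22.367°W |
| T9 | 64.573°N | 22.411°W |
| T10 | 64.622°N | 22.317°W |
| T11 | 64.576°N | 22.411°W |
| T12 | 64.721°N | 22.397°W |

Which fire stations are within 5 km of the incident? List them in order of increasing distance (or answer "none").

Distances from 64.636°N, 22.456°W:
T1: √((0.027·111.32)² + (-0.043·47.65)²) = √(9.03387 + 4.19820) = 3.638 km
T2: √((-0.027·111.32)² + (0.026·47.65)²) = √(9.03387 + 1.53487) = 3.251 km
T3: √((0.043·111.32)² + (0.141·47.65)²) = √(22.91307 + 45.14026) = 8.249 km
T4: √((0.127·111.32)² + (-0.027·47.65)²) = √(199.87286 + 1.65521) = 14.196 km
T5: √((0.100·111.32)² + (0.116·47.65)²) = √(123.92142 + 30.55215) = 12.429 km
T6: √((-0.007·111.32)² + (0.112·47.65)²) = √(0.60721 + 28.48143) = 5.393 km
T7: √((0.122·111.32)² + (0.108·47.65)²) = √(184.44465 + 26.48337) = 14.523 km
T8: √((0.015·111.32)² + (0.089·47.65)²) = √(2.78823 + 17.98481) = 4.558 km
T9: √((-0.063·111.32)² + (0.045·47.65)²) = √(49.18441 + 4.59781) = 7.334 km
T10: √((-0.014·111.32)² + (0.139·47.65)²) = √(2.42886 + 43.86877) = 6.804 km
T11: √((-0.060·111.32)² + (0.045·47.65)²) = √(44.61171 + 4.59781) = 7.015 km
T12: √((0.085·111.32)² + (0.059·47.65)²) = √(89.53323 + 7.90369) = 9.871 km
Threshold 5 km: T2 (3.251 km), T1 (3.638 km), T8 (4.558 km) are within range.

T2, T1, T8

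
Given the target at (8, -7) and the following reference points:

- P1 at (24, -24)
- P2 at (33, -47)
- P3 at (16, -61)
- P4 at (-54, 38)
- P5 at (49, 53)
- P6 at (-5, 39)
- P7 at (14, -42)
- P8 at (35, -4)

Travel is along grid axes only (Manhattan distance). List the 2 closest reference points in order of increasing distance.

P8, P1

Distances from (8, -7):
P1: 33
P2: 65
P3: 62
P4: 107
P5: 101
P6: 59
P7: 41
P8: 30
Sorted: P8 (30) < P1 (33) < P7 (41) < P6 (59) < …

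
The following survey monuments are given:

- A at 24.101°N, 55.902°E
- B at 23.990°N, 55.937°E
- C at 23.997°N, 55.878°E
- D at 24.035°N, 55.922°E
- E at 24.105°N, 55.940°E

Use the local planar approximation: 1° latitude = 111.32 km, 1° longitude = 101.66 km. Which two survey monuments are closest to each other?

A and E

Pairwise distances:
A–E: 3.889 km
B–D: 5.236 km
B–C: 6.048 km
C–D: 6.156 km
A–D: 7.623 km
D–E: 8.004 km
A–C: 11.832 km
B–E: 12.805 km
A–B: 12.859 km
C–E: 13.575 km
Closest pair: A–E at 3.889 km.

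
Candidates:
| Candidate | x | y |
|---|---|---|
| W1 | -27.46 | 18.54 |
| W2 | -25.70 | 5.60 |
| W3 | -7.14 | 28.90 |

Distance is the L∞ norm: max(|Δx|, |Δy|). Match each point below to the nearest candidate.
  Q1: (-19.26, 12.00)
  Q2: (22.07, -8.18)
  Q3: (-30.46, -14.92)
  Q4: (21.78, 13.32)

Q1 at (-19.26, 12.00):
  W1: max(|-8.20|, |6.54|) = 8.20
  W2: max(|-6.44|, |-6.40|) = 6.44
  W3: max(|12.12|, |16.90|) = 16.90
  → nearest: W2 (6.44)
Q2 at (22.07, -8.18):
  W1: max(|-49.53|, |26.72|) = 49.53
  W2: max(|-47.77|, |13.78|) = 47.77
  W3: max(|-29.21|, |37.08|) = 37.08
  → nearest: W3 (37.08)
Q3 at (-30.46, -14.92):
  W1: max(|3.00|, |33.46|) = 33.46
  W2: max(|4.76|, |20.52|) = 20.52
  W3: max(|23.32|, |43.82|) = 43.82
  → nearest: W2 (20.52)
Q4 at (21.78, 13.32):
  W1: max(|-49.24|, |5.22|) = 49.24
  W2: max(|-47.48|, |-7.72|) = 47.48
  W3: max(|-28.92|, |15.58|) = 28.92
  → nearest: W3 (28.92)

Q1→W2; Q2→W3; Q3→W2; Q4→W3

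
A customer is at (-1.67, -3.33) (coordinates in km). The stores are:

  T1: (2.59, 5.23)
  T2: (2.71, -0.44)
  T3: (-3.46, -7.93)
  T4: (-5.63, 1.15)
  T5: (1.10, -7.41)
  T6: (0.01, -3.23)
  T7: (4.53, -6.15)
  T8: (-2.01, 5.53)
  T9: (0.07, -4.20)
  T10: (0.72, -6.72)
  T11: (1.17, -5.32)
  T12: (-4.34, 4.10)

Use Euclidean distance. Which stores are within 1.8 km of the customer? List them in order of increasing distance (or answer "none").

T6

Distances from (-1.67, -3.33):
T1: √((4.26)² + (8.56)²) = √(18.1476 + 73.2736) = 9.56 km
T2: √((4.38)² + (2.89)²) = √(19.1844 + 8.3521) = 5.25 km
T3: √((-1.79)² + (-4.60)²) = √(3.2041 + 21.1600) = 4.94 km
T4: √((-3.96)² + (4.48)²) = √(15.6816 + 20.0704) = 5.98 km
T5: √((2.77)² + (-4.08)²) = √(7.6729 + 16.6464) = 4.93 km
T6: √((1.68)² + (0.10)²) = √(2.8224 + 0.0100) = 1.68 km
T7: √((6.20)² + (-2.82)²) = √(38.4400 + 7.9524) = 6.81 km
T8: √((-0.34)² + (8.86)²) = √(0.1156 + 78.4996) = 8.87 km
T9: √((1.74)² + (-0.87)²) = √(3.0276 + 0.7569) = 1.95 km
T10: √((2.39)² + (-3.39)²) = √(5.7121 + 11.4921) = 4.15 km
T11: √((2.84)² + (-1.99)²) = √(8.0656 + 3.9601) = 3.47 km
T12: √((-2.67)² + (7.43)²) = √(7.1289 + 55.2049) = 7.90 km
Threshold 1.8 km: T6 (1.68 km) is within range.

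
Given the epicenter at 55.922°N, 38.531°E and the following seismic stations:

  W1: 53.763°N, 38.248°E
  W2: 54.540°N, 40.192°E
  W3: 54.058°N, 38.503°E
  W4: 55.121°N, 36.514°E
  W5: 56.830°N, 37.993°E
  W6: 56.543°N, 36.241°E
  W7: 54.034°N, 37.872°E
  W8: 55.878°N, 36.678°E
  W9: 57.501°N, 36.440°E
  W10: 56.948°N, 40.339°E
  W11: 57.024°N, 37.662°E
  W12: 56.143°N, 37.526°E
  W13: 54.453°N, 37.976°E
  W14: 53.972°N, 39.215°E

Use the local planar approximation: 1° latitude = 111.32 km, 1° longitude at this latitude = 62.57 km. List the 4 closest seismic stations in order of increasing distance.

W12, W5, W8, W11

Distances from 55.922°N, 38.531°E:
W1: 240.991 km
W2: 185.659 km
W3: 207.508 km
W4: 154.526 km
W5: 106.537 km
W6: 159.090 km
W7: 214.179 km
W8: 116.046 km
W9: 219.121 km
W10: 160.756 km
W11: 134.185 km
W12: 67.524 km
W13: 167.176 km
W14: 221.253 km
Sorted: W12 (67.524 km) < W5 (106.537 km) < W8 (116.046 km) < W11 (134.185 km) < W4 (154.526 km) < W6 (159.090 km) < …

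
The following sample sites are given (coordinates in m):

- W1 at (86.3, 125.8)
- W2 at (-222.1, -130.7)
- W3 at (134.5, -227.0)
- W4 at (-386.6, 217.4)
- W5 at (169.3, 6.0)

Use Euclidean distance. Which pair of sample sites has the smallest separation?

Pairwise distances:
W1–W2: √((-308.4)² + (-256.5)²) = √(95110.560 + 65792.250) = 401.1 m
W1–W3: √((48.2)² + (-352.8)²) = √(2323.240 + 124467.840) = 356.1 m
W1–W4: √((-472.9)² + (91.6)²) = √(223634.410 + 8390.560) = 481.7 m
W1–W5: √((83.0)² + (-119.8)²) = √(6889.000 + 14352.040) = 145.7 m
W2–W3: √((356.6)² + (-96.3)²) = √(127163.560 + 9273.690) = 369.4 m
W2–W4: √((-164.5)² + (348.1)²) = √(27060.250 + 121173.610) = 385.0 m
W2–W5: √((391.4)² + (136.7)²) = √(153193.960 + 18686.890) = 414.6 m
W3–W4: √((-521.1)² + (444.4)²) = √(271545.210 + 197491.360) = 684.9 m
W3–W5: √((34.8)² + (233.0)²) = √(1211.040 + 54289.000) = 235.6 m
W4–W5: √((555.9)² + (-211.4)²) = √(309024.810 + 44689.960) = 594.7 m
Closest pair: W1–W5 at 145.7 m.

W1 and W5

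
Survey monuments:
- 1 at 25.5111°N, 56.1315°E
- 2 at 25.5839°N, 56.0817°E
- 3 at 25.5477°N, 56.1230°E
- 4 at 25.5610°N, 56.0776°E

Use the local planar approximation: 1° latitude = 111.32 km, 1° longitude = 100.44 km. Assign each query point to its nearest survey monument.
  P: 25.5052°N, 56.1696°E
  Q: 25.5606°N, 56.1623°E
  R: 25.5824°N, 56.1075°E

P at 25.5052°N, 56.1696°E:
  1: √((0.0059·111.32)² + (-0.0381·100.44)²) = √(0.431370 + 14.644123) = 3.8827 km
  2: √((0.0787·111.32)² + (-0.0879·100.44)²) = √(76.753088 + 77.945520) = 12.4378 km
  3: √((0.0425·111.32)² + (-0.0466·100.44)²) = √(22.383307 + 21.907118) = 6.6551 km
  4: √((0.0558·111.32)² + (-0.0920·100.44)²) = √(38.584670 + 85.386471) = 11.1342 km
  → nearest: 1 (3.8827 km)
Q at 25.5606°N, 56.1623°E:
  1: √((-0.0495·111.32)² + (-0.0308·100.44)²) = √(30.363847 + 9.570064) = 6.3193 km
  2: √((0.0233·111.32)² + (-0.0806·100.44)²) = √(6.727570 + 65.536537) = 8.5008 km
  3: √((-0.0129·111.32)² + (-0.0393·100.44)²) = √(2.062176 + 15.581114) = 4.2004 km
  4: √((0.0004·111.32)² + (-0.0847·100.44)²) = √(0.001983 + 72.373609) = 8.5074 km
  → nearest: 3 (4.2004 km)
R at 25.5824°N, 56.1075°E:
  1: √((-0.0713·111.32)² + (0.0240·100.44)²) = √(62.997810 + 5.810800) = 8.2951 km
  2: √((0.0015·111.32)² + (-0.0258·100.44)²) = √(0.027882 + 6.715105) = 2.5967 km
  3: √((-0.0347·111.32)² + (0.0155·100.44)²) = √(14.921255 + 2.423689) = 4.1647 km
  4: √((-0.0214·111.32)² + (-0.0299·100.44)²) = √(5.675106 + 9.018946) = 3.8333 km
  → nearest: 2 (2.5967 km)

P→1; Q→3; R→2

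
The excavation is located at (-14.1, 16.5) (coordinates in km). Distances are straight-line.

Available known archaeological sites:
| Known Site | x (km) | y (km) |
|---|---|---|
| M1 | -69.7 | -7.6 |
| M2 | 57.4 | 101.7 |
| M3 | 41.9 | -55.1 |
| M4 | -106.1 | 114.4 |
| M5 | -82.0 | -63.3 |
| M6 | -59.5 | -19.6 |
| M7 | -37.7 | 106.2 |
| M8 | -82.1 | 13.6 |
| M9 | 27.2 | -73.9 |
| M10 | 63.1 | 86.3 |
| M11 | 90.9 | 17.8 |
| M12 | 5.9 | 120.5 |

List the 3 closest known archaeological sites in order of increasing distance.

Distances from (-14.1, 16.5):
M1: 60.6 km
M2: 111.2 km
M3: 90.9 km
M4: 134.3 km
M5: 104.8 km
M6: 58.0 km
M7: 92.8 km
M8: 68.1 km
M9: 99.4 km
M10: 104.1 km
M11: 105.0 km
M12: 105.9 km
Sorted: M6 (58.0 km) < M1 (60.6 km) < M8 (68.1 km) < M3 (90.9 km) < M7 (92.8 km) < …

M6, M1, M8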